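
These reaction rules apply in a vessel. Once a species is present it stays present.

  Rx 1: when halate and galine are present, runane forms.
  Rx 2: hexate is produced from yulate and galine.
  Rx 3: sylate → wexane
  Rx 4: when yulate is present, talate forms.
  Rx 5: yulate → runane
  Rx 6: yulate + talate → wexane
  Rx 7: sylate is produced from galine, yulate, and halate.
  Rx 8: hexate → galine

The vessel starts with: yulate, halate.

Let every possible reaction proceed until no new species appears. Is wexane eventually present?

yulate present → talate forms (Rx 4).
yulate and talate present → wexane forms (Rx 6).

Yes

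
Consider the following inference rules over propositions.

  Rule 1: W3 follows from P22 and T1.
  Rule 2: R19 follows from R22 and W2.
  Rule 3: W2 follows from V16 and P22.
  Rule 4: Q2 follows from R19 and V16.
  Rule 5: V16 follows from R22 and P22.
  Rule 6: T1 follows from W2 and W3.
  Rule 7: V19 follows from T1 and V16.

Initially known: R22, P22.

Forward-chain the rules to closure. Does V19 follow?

No

V19 would need T1 and V16 (Rule 7), but T1 is never established.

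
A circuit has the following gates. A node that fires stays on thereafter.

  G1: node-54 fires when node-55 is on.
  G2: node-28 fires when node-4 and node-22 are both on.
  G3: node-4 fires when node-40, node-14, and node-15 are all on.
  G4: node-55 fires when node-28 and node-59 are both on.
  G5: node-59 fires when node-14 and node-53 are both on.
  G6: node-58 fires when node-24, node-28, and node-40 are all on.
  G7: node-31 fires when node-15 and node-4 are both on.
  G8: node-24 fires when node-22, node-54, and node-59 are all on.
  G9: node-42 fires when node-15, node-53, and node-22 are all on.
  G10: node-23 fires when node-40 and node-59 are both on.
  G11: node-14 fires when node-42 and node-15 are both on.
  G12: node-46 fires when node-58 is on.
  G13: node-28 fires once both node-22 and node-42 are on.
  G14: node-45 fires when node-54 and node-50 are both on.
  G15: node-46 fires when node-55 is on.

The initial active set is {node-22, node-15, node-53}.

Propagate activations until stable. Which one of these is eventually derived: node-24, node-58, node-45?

node-24

node-15, node-53, and node-22 are on, so node-42 fires (G9).
node-22 and node-42 are on, so node-28 fires (G13).
node-42 and node-15 are on, so node-14 fires (G11).
G5: node-14 and node-53 on → node-59 on.
node-28 and node-59 are on, so node-55 fires (G4).
node-55 is on, so node-54 fires (G1).
G8: node-22, node-54, and node-59 on → node-24 on.
node-58 would need node-24, node-28, and node-40 (G6), but node-40 never turns on. node-45 would need node-54 and node-50 (G14), but node-50 never turns on.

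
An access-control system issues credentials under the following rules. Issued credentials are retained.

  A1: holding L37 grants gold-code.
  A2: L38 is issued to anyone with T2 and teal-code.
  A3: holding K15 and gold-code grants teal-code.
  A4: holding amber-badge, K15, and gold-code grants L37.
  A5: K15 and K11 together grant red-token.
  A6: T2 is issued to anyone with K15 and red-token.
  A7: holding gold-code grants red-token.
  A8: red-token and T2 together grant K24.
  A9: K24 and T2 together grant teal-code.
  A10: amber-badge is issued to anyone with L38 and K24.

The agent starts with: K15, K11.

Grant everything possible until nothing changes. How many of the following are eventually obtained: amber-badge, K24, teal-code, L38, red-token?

Holding K15 and K11 grants red-token (A5).
Holding K15 and red-token grants T2 (A6).
Holding red-token and T2 grants K24 (A8).
Holding K24 and T2 grants teal-code (A9).
Holding T2 and teal-code grants L38 (A2).
Holding L38 and K24 grants amber-badge (A10).
amber-badge: reached.
K24: reached.
teal-code: reached.
L38: reached.
red-token: reached.
All 5 are reached.

5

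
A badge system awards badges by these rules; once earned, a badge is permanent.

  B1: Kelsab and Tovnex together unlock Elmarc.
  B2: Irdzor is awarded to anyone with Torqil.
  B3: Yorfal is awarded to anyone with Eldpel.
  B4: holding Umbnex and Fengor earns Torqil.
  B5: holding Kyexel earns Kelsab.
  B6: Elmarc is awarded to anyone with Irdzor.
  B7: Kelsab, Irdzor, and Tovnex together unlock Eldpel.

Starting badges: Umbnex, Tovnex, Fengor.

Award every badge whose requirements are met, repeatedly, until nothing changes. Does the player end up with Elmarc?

With Umbnex and Fengor, Torqil is earned (B4).
With Torqil, Irdzor is earned (B2).
With Irdzor, Elmarc is earned (B6).

Yes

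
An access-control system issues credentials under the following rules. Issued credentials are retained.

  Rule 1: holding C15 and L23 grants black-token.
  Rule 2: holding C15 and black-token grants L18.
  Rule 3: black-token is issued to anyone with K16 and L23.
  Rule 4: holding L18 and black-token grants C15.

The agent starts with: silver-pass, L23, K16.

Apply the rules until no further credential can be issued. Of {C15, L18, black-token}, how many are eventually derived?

1

Holding K16 and L23 grants black-token (Rule 3).
C15 would need L18 and black-token (Rule 4), but L18 is never granted.
L18 would need C15 and black-token (Rule 2), but C15 is never granted.
black-token: reached.
Reached: black-token — 1 of the 3.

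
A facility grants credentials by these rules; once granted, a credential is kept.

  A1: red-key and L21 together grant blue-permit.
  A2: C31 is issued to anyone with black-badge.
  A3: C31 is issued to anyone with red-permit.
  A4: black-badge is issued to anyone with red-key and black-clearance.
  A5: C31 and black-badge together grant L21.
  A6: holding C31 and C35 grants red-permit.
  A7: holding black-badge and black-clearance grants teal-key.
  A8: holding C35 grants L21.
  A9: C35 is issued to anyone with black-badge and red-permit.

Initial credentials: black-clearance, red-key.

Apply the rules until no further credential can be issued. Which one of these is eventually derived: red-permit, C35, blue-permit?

blue-permit

Holding red-key and black-clearance grants black-badge (A4).
Holding black-badge grants C31 (A2).
Holding C31 and black-badge grants L21 (A5).
Holding red-key and L21 grants blue-permit (A1).
red-permit would need C31 and C35 (A6), but C35 is never granted. C35 would need black-badge and red-permit (A9), but red-permit is never granted.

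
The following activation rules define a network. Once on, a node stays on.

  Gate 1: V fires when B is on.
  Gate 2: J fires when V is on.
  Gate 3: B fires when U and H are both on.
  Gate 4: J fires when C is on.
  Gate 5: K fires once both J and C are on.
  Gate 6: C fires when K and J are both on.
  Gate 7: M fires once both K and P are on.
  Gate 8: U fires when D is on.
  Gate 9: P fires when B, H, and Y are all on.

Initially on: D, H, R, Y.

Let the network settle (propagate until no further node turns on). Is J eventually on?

Yes

D is on, so U fires (Gate 8).
U and H are on, so B fires (Gate 3).
Gate 1: B on → V on.
Gate 2: V on → J on.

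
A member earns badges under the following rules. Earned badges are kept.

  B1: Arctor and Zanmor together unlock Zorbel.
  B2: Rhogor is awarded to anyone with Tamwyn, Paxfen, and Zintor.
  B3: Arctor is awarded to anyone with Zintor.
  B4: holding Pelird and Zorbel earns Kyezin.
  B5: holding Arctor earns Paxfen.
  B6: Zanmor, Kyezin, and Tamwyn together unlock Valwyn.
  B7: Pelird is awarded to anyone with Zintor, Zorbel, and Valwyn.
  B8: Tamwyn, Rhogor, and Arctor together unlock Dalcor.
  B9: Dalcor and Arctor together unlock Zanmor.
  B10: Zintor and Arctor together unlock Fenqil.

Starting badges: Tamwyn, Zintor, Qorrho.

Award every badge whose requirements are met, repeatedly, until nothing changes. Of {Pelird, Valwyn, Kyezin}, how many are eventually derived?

Pelird would need Zintor, Zorbel, and Valwyn (B7), but Valwyn is never earned.
Valwyn would need Zanmor, Kyezin, and Tamwyn (B6), but Kyezin is never earned.
Kyezin would need Pelird and Zorbel (B4), but Pelird is never earned.
None of the 3 are reached.

0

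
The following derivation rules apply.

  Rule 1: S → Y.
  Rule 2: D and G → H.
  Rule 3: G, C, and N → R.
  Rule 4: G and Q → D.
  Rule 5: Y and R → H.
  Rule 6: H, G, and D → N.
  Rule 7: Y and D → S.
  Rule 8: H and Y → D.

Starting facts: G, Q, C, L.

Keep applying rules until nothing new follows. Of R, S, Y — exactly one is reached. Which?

From G and Q, Rule 4 gives D.
D and G hold, so H follows (Rule 2).
From H, G, and D, Rule 6 gives N.
From G, C, and N, Rule 3 gives R.
Y would need S (Rule 1), but S is never established. S would need Y and D (Rule 7), but Y is never established.

R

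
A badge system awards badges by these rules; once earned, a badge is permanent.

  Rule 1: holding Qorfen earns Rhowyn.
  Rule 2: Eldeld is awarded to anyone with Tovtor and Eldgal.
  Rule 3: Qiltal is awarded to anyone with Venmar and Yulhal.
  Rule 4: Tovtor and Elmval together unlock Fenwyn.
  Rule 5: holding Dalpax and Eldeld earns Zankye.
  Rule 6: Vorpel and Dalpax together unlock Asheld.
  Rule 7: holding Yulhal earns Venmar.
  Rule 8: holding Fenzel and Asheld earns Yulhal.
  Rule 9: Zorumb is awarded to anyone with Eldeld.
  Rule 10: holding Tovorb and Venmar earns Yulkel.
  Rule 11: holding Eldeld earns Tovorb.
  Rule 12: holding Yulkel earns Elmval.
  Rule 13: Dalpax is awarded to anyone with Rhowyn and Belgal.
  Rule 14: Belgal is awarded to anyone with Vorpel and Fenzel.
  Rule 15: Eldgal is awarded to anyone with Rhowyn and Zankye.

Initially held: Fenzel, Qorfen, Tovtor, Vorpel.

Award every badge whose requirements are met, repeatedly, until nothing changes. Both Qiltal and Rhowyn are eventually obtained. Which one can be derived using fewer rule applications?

Rhowyn: With Qorfen, Rhowyn is earned (Rule 1). [1 rule application]
Qiltal: With Vorpel and Fenzel, Belgal is earned (Rule 14). With Qorfen, Rhowyn is earned (Rule 1). With Rhowyn and Belgal, Dalpax is earned (Rule 13). With Vorpel and Dalpax, Asheld is earned (Rule 6). With Fenzel and Asheld, Yulhal is earned (Rule 8). With Yulhal, Venmar is earned (Rule 7). With Venmar and Yulhal, Qiltal is earned (Rule 3). [7 rule applications]
Rhowyn needs fewer.

Rhowyn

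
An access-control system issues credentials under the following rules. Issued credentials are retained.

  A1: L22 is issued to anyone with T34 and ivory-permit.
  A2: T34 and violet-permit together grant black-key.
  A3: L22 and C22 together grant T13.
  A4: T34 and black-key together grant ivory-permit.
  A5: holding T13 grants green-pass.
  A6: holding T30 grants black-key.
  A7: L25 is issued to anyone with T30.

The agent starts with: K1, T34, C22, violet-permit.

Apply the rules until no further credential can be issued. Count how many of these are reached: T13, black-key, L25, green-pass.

3

Holding T34 and violet-permit grants black-key (A2).
Holding T34 and black-key grants ivory-permit (A4).
Holding T34 and ivory-permit grants L22 (A1).
Holding L22 and C22 grants T13 (A3).
Holding T13 grants green-pass (A5).
T13: reached.
black-key: reached.
L25 would need T30 (A7), but T30 is never granted.
green-pass: reached.
Reached: T13, black-key, and green-pass — 3 of the 4.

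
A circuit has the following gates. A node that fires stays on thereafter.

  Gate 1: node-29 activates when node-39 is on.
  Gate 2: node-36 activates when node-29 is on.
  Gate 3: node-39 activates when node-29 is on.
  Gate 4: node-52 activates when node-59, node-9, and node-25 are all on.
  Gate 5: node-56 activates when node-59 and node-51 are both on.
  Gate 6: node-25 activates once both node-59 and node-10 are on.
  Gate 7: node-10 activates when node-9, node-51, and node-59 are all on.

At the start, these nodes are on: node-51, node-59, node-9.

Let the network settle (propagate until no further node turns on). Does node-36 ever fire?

No

node-36 would need node-29 (Gate 2), but node-29 never turns on.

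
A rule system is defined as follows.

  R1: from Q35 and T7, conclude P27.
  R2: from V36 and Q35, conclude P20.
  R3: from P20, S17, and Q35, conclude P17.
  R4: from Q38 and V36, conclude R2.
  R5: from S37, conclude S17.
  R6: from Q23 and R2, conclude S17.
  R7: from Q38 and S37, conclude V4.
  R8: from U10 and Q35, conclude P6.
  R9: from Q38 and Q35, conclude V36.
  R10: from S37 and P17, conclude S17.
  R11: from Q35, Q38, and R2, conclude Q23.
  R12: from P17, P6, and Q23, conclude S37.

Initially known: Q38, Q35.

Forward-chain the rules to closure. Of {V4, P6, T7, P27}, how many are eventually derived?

V4 would need Q38 and S37 (R7), but S37 is never established.
P6 would need U10 and Q35 (R8), but U10 is never established.
No rule produces T7, and it is not given.
P27 would need Q35 and T7 (R1), but T7 is never established.
None of the 4 are reached.

0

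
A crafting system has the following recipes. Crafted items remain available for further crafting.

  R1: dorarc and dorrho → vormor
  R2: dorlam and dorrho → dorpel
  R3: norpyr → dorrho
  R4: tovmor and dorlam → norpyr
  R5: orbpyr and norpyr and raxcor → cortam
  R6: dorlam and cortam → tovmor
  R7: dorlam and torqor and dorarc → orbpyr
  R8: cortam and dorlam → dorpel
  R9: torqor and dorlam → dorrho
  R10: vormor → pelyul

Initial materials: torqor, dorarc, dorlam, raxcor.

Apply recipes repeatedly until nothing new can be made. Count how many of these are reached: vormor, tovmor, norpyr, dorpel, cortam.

torqor and dorlam → dorrho (R9).
dorlam and dorrho → dorpel (R2).
Using R1, dorarc and dorrho make vormor.
vormor: reached.
tovmor would need dorlam and cortam (R6), but cortam is never obtained.
norpyr would need tovmor and dorlam (R4), but tovmor is never obtained.
dorpel: reached.
cortam would need orbpyr, norpyr, and raxcor (R5), but norpyr is never obtained.
Reached: vormor and dorpel — 2 of the 5.

2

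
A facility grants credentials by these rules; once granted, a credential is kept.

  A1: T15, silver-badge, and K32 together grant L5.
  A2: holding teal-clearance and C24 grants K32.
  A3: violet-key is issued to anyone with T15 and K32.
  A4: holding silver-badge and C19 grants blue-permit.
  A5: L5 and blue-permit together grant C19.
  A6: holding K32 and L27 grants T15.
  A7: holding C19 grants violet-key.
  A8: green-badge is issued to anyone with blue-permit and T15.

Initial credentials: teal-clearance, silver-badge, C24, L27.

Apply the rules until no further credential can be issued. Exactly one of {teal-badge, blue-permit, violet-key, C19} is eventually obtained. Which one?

violet-key

Holding teal-clearance and C24 grants K32 (A2).
Holding K32 and L27 grants T15 (A6).
Holding T15 and K32 grants violet-key (A3).
C19 would need L5 and blue-permit (A5), but blue-permit is never granted. blue-permit would need silver-badge and C19 (A4), but C19 is never granted. No rule produces teal-badge, and it is not given.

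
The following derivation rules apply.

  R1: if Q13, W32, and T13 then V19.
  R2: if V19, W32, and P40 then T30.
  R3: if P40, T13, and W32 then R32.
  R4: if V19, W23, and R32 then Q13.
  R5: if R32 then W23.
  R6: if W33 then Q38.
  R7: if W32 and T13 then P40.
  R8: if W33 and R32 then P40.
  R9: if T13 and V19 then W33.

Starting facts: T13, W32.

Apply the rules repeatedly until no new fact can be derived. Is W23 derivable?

W32 and T13 hold, so P40 follows (R7).
P40, T13, and W32 hold, so R32 follows (R3).
From R32, R5 gives W23.

Yes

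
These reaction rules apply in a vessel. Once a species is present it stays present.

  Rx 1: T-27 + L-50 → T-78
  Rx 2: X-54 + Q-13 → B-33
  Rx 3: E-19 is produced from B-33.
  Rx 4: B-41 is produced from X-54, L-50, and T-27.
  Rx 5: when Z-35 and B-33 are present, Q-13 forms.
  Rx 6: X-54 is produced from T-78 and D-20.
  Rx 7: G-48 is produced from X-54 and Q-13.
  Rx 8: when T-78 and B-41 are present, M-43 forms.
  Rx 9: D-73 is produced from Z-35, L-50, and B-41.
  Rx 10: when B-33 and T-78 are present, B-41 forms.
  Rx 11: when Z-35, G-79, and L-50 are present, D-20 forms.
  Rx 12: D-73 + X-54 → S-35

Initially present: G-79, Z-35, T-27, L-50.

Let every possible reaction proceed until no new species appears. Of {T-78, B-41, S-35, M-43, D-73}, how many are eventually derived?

5

Z-35, G-79, and L-50 present → D-20 forms (Rx 11).
T-27 and L-50 present → T-78 forms (Rx 1).
T-78 and D-20 present → X-54 forms (Rx 6).
X-54, L-50, and T-27 present → B-41 forms (Rx 4).
T-78 and B-41 present → M-43 forms (Rx 8).
Z-35, L-50, and B-41 present → D-73 forms (Rx 9).
D-73 and X-54 present → S-35 forms (Rx 12).
T-78: reached.
B-41: reached.
S-35: reached.
M-43: reached.
D-73: reached.
All 5 are reached.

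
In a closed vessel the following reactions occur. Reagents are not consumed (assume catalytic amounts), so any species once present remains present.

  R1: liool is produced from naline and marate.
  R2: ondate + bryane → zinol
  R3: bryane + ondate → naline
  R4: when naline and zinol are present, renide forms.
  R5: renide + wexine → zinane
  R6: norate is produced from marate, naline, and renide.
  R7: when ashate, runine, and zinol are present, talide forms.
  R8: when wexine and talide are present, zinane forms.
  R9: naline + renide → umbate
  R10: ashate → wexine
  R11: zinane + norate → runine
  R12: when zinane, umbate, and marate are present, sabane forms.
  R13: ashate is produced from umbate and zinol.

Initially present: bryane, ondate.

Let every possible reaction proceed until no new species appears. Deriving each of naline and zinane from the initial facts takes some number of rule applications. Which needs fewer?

naline: bryane and ondate present → naline forms (R3). [1 rule application]
zinane: bryane and ondate present → naline forms (R3). ondate and bryane present → zinol forms (R2). naline and zinol present → renide forms (R4). naline and renide present → umbate forms (R9). umbate and zinol present → ashate forms (R13). ashate present → wexine forms (R10). renide and wexine present → zinane forms (R5). [7 rule applications]
naline needs fewer.

naline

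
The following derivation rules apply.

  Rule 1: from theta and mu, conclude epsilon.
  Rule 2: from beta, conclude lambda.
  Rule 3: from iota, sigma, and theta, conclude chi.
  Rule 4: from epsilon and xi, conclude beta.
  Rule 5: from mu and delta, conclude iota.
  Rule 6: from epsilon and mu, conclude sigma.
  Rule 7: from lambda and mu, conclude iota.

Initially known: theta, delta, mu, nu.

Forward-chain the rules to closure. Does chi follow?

mu and delta hold, so iota follows (Rule 5).
From theta and mu, Rule 1 gives epsilon.
From epsilon and mu, Rule 6 gives sigma.
From iota, sigma, and theta, Rule 3 gives chi.

Yes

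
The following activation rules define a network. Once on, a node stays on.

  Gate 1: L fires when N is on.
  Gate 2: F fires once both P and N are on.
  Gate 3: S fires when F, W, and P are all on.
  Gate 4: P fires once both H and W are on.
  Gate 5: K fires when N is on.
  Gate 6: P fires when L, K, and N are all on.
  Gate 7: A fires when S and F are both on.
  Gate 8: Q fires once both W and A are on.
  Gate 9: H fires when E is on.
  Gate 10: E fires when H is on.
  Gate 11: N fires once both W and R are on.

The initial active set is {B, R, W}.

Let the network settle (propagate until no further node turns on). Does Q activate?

Yes

W and R are on, so N fires (Gate 11).
N is on, so L fires (Gate 1).
N is on, so K fires (Gate 5).
L, K, and N are on, so P fires (Gate 6).
P and N are on, so F fires (Gate 2).
Gate 3: F, W, and P on → S on.
Gate 7: S and F on → A on.
W and A are on, so Q fires (Gate 8).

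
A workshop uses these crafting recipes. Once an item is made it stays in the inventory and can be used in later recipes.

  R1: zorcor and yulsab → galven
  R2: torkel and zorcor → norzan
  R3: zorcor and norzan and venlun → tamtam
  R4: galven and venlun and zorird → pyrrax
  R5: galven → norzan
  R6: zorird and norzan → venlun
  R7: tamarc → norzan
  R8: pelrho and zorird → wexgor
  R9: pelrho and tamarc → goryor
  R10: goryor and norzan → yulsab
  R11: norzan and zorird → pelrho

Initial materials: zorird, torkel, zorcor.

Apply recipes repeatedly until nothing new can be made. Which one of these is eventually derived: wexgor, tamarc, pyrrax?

wexgor

torkel and zorcor → norzan (R2).
norzan and zorird → pelrho (R11).
pelrho and zorird → wexgor (R8).
pyrrax would need galven, venlun, and zorird (R4), but galven is never obtained. No rule produces tamarc, and it is not given.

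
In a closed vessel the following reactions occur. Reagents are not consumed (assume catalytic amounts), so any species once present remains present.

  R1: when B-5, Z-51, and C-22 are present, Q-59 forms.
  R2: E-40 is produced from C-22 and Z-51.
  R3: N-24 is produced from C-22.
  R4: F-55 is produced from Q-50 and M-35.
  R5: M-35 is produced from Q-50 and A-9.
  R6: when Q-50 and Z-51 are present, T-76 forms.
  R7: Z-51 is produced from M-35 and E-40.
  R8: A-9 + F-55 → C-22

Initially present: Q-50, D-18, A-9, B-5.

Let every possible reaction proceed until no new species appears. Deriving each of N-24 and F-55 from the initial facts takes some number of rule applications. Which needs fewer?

F-55: Q-50 and A-9 present → M-35 forms (R5). Q-50 and M-35 present → F-55 forms (R4). [2 rule applications]
N-24: Q-50 and A-9 present → M-35 forms (R5). Q-50 and M-35 present → F-55 forms (R4). A-9 and F-55 present → C-22 forms (R8). C-22 present → N-24 forms (R3). [4 rule applications]
F-55 needs fewer.

F-55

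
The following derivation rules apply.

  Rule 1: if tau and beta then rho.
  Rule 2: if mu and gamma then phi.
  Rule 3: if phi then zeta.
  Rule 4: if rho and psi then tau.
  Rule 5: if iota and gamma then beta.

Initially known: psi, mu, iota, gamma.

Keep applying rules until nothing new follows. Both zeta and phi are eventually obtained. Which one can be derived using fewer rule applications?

phi

phi: mu and gamma hold, so phi follows (Rule 2). [1 rule application]
zeta: From mu and gamma, Rule 2 gives phi. phi holds, so zeta follows (Rule 3). [2 rule applications]
phi needs fewer.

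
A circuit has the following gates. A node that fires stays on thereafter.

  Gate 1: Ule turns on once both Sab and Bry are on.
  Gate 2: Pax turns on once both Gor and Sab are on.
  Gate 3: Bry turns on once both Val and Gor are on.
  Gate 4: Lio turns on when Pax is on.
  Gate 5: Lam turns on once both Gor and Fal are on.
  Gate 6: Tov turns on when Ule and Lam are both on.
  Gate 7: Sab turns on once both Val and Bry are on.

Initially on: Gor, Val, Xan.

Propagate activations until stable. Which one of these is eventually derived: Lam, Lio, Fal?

Lio

Val and Gor are on, so Bry turns on (Gate 3).
Val and Bry are on, so Sab turns on (Gate 7).
Gor and Sab are on, so Pax turns on (Gate 2).
Pax is on, so Lio turns on (Gate 4).
Lam would need Gor and Fal (Gate 5), but Fal never turns on. No rule produces Fal, and it is not given.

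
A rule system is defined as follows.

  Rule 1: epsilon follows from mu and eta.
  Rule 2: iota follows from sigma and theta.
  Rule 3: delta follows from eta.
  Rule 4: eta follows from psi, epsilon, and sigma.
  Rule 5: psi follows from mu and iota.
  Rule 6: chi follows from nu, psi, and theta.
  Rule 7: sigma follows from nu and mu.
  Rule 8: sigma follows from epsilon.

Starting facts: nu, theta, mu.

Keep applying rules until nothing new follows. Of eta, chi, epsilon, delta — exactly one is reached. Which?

nu and mu hold, so sigma follows (Rule 7).
sigma and theta hold, so iota follows (Rule 2).
mu and iota hold, so psi follows (Rule 5).
From nu, psi, and theta, Rule 6 gives chi.
eta would need psi, epsilon, and sigma (Rule 4), but epsilon is never established. delta would need eta (Rule 3), but eta is never established. epsilon would need mu and eta (Rule 1), but eta is never established.

chi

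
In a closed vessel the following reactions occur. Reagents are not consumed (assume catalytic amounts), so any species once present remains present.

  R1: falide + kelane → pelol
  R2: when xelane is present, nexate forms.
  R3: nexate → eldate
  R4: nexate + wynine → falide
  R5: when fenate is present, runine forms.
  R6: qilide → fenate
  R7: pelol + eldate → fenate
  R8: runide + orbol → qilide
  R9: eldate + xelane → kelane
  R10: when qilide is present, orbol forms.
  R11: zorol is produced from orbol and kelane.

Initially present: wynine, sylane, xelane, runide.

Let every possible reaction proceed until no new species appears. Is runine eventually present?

xelane present → nexate forms (R2).
nexate and wynine present → falide forms (R4).
nexate present → eldate forms (R3).
eldate and xelane present → kelane forms (R9).
falide and kelane present → pelol forms (R1).
pelol and eldate present → fenate forms (R7).
fenate present → runine forms (R5).

Yes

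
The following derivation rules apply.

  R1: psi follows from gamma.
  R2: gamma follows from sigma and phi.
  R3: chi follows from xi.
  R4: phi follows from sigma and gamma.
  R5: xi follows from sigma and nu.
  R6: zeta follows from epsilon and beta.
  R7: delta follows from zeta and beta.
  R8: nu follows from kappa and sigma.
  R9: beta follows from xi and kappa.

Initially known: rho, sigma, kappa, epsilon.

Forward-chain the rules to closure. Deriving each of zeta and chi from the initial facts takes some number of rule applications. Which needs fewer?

chi

chi: kappa and sigma hold, so nu follows (R8). From sigma and nu, R5 gives xi. xi holds, so chi follows (R3). [3 rule applications]
zeta: From kappa and sigma, R8 gives nu. sigma and nu hold, so xi follows (R5). xi and kappa hold, so beta follows (R9). From epsilon and beta, R6 gives zeta. [4 rule applications]
chi needs fewer.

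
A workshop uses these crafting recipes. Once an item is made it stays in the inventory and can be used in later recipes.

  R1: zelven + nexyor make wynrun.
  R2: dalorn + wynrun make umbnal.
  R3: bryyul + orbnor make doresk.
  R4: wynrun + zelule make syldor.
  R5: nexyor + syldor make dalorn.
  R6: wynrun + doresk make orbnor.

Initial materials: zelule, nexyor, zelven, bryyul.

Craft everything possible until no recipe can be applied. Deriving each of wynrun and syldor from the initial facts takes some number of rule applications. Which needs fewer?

wynrun: zelven + nexyor → wynrun (R1). [1 rule application]
syldor: Using R1, zelven and nexyor make wynrun. wynrun + zelule → syldor (R4). [2 rule applications]
wynrun needs fewer.

wynrun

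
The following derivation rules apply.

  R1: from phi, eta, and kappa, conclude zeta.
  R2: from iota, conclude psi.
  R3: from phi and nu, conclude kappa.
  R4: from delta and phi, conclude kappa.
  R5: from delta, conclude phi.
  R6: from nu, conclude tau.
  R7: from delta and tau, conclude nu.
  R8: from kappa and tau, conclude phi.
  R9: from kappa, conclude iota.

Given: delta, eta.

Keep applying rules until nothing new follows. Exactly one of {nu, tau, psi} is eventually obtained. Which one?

delta holds, so phi follows (R5).
delta and phi hold, so kappa follows (R4).
kappa holds, so iota follows (R9).
iota holds, so psi follows (R2).
nu would need delta and tau (R7), but tau is never established. tau would need nu (R6), but nu is never established.

psi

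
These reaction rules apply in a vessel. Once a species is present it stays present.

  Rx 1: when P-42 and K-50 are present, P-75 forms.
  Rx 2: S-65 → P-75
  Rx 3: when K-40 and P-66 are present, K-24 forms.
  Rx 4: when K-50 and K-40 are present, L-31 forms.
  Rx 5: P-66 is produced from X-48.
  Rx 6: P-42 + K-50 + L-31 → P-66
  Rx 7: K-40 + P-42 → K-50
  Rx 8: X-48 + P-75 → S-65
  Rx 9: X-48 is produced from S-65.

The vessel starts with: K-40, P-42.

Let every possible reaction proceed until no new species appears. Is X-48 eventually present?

X-48 would need S-65 (Rx 9), but S-65 never forms.

No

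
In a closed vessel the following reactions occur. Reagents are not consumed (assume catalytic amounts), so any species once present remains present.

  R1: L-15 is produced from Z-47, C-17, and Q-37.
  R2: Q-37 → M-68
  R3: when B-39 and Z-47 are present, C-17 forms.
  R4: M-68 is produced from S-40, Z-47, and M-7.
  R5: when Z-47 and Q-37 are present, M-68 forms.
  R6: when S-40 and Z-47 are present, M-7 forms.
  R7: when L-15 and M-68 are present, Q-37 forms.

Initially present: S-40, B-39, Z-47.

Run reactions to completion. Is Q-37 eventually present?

No

Q-37 would need L-15 and M-68 (R7), but L-15 never forms.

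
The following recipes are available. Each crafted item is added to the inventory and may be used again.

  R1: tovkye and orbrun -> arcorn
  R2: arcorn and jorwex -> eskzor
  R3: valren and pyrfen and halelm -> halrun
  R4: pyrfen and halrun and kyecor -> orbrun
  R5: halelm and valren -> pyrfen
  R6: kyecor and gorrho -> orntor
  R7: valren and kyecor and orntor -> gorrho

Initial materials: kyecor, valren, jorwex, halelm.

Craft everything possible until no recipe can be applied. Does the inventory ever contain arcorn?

arcorn would need tovkye and orbrun (R1), but tovkye is never obtained.

No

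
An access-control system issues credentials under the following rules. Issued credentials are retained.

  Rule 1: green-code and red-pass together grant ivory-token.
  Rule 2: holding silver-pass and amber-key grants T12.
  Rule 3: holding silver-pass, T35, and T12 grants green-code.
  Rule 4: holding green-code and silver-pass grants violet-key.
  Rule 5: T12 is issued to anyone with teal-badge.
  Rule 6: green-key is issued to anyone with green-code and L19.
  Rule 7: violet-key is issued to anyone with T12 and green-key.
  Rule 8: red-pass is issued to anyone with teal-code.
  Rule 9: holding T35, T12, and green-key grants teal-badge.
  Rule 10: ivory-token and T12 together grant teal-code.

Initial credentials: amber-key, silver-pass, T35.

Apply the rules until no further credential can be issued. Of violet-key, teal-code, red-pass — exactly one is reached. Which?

violet-key

Holding silver-pass and amber-key grants T12 (Rule 2).
Holding silver-pass, T35, and T12 grants green-code (Rule 3).
Holding green-code and silver-pass grants violet-key (Rule 4).
teal-code would need ivory-token and T12 (Rule 10), but ivory-token is never granted. red-pass would need teal-code (Rule 8), but teal-code is never granted.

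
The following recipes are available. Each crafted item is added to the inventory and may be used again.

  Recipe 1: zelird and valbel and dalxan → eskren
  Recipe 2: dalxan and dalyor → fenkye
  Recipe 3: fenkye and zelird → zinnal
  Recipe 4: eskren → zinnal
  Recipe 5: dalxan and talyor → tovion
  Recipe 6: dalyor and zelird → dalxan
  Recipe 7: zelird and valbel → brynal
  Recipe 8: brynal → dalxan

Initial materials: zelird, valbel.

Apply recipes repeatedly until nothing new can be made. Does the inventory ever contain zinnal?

Yes

Using Recipe 7, zelird and valbel make brynal.
brynal → dalxan (Recipe 8).
Using Recipe 1, zelird, valbel, and dalxan make eskren.
eskren → zinnal (Recipe 4).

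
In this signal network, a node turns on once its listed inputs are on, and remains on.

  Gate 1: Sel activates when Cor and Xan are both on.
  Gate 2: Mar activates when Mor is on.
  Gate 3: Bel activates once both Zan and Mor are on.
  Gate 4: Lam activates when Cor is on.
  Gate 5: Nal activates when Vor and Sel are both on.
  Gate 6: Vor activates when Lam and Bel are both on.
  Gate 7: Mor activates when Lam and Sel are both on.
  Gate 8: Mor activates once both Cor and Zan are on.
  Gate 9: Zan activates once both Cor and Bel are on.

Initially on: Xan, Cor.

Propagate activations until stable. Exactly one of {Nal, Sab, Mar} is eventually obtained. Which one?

Mar

Gate 1: Cor and Xan on → Sel on.
Cor is on, so Lam activates (Gate 4).
Gate 7: Lam and Sel on → Mor on.
Gate 2: Mor on → Mar on.
Nal would need Vor and Sel (Gate 5), but Vor never turns on. No rule produces Sab, and it is not given.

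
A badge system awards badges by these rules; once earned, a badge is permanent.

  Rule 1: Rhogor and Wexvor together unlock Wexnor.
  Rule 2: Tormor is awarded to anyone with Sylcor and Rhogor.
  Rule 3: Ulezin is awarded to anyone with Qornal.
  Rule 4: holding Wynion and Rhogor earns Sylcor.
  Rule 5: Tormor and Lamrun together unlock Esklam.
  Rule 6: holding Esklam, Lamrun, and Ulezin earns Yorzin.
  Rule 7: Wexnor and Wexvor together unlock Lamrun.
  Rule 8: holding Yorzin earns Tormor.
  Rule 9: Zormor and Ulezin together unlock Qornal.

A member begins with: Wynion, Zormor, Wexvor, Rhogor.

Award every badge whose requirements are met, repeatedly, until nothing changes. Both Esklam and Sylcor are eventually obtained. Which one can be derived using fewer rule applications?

Sylcor

Sylcor: With Wynion and Rhogor, Sylcor is earned (Rule 4). [1 rule application]
Esklam: With Wynion and Rhogor, Sylcor is earned (Rule 4). With Rhogor and Wexvor, Wexnor is earned (Rule 1). With Sylcor and Rhogor, Tormor is earned (Rule 2). With Wexnor and Wexvor, Lamrun is earned (Rule 7). With Tormor and Lamrun, Esklam is earned (Rule 5). [5 rule applications]
Sylcor needs fewer.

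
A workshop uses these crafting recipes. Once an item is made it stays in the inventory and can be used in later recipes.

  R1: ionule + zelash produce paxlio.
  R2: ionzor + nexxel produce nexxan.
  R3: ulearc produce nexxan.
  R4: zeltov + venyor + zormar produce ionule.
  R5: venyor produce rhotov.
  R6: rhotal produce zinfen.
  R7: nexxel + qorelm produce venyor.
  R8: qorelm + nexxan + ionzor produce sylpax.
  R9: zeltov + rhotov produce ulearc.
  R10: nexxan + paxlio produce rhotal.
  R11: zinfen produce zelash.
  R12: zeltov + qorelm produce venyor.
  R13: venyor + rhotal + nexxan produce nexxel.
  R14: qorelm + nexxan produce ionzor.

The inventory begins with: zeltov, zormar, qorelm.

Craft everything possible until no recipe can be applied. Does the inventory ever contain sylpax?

Using R12, zeltov and qorelm make venyor.
Using R5, venyor makes rhotov.
Using R9, zeltov and rhotov make ulearc.
Using R3, ulearc makes nexxan.
qorelm + nexxan → ionzor (R14).
Using R8, qorelm, nexxan, and ionzor make sylpax.

Yes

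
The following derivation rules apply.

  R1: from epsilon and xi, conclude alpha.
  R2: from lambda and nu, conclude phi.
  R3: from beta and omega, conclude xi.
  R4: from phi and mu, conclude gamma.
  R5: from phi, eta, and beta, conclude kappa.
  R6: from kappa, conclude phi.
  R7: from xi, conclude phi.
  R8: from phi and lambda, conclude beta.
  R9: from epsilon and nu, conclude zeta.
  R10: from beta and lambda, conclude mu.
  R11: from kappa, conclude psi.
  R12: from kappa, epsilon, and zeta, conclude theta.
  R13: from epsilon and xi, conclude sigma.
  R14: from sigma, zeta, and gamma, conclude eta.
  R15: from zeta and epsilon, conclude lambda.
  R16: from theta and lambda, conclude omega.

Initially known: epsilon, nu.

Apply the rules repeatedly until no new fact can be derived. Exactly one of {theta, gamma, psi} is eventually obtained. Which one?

epsilon and nu hold, so zeta follows (R9).
zeta and epsilon hold, so lambda follows (R15).
From lambda and nu, R2 gives phi.
phi and lambda hold, so beta follows (R8).
From beta and lambda, R10 gives mu.
From phi and mu, R4 gives gamma.
theta would need kappa, epsilon, and zeta (R12), but kappa is never established. psi would need kappa (R11), but kappa is never established.

gamma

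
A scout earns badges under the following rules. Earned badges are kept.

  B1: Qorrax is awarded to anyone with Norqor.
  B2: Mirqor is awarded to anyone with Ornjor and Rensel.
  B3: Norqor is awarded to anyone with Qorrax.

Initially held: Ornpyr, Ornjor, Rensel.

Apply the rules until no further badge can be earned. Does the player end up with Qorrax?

Qorrax would need Norqor (B1), but Norqor is never earned.

No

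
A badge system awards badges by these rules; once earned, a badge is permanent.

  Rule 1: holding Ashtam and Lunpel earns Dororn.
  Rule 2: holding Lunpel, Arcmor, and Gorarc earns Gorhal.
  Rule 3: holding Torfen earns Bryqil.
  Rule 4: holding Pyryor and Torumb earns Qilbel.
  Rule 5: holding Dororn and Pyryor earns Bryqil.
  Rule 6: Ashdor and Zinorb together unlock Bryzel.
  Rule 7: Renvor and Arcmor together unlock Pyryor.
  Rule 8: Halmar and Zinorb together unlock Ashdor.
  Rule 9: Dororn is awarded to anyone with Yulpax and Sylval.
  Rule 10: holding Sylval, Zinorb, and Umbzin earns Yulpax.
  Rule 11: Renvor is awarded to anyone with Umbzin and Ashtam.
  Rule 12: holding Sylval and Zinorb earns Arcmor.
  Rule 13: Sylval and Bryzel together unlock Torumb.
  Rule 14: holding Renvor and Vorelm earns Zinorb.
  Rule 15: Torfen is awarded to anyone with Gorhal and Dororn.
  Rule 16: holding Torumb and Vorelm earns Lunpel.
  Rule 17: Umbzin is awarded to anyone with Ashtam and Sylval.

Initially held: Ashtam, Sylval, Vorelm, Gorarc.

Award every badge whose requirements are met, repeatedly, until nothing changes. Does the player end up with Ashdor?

Ashdor would need Halmar and Zinorb (Rule 8), but Halmar is never earned.

No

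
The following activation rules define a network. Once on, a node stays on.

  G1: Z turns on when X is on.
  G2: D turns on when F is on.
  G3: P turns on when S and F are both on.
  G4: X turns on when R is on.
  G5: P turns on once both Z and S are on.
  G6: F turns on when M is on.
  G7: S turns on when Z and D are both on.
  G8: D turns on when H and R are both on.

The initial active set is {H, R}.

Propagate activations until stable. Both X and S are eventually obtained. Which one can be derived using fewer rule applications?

X

X: G4: R on → X on. [1 rule application]
S: G4: R on → X on. H and R are on, so D turns on (G8). X is on, so Z turns on (G1). Z and D are on, so S turns on (G7). [4 rule applications]
X needs fewer.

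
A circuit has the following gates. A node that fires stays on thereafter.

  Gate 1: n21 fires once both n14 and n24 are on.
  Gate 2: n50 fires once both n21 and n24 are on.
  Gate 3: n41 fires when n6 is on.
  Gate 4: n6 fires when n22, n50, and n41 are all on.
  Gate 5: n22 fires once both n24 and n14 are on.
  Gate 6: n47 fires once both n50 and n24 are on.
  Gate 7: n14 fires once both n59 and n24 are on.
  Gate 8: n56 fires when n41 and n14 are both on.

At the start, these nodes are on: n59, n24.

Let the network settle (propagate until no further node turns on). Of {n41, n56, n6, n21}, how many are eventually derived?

1

n59 and n24 are on, so n14 fires (Gate 7).
Gate 1: n14 and n24 on → n21 on.
n41 would need n6 (Gate 3), but n6 never turns on.
n56 would need n41 and n14 (Gate 8), but n41 never turns on.
n6 would need n22, n50, and n41 (Gate 4), but n41 never turns on.
n21: reached.
Reached: n21 — 1 of the 4.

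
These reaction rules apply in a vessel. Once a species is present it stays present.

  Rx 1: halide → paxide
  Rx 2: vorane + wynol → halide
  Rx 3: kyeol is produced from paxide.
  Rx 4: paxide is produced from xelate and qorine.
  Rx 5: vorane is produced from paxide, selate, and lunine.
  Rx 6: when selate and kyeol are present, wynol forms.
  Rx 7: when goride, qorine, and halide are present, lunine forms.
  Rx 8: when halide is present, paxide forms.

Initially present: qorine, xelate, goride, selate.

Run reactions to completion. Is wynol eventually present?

Yes

xelate and qorine present → paxide forms (Rx 4).
paxide present → kyeol forms (Rx 3).
selate and kyeol present → wynol forms (Rx 6).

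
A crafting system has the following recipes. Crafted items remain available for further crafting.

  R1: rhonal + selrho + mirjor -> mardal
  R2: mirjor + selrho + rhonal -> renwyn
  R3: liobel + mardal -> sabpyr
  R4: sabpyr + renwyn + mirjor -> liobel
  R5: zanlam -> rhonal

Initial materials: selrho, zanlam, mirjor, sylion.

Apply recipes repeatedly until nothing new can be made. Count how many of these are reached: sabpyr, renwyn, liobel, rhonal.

zanlam -> rhonal (R5).
Using R2, mirjor, selrho, and rhonal make renwyn.
sabpyr would need liobel and mardal (R3), but liobel is never obtained.
renwyn: reached.
liobel would need sabpyr, renwyn, and mirjor (R4), but sabpyr is never obtained.
rhonal: reached.
Reached: renwyn and rhonal — 2 of the 4.

2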